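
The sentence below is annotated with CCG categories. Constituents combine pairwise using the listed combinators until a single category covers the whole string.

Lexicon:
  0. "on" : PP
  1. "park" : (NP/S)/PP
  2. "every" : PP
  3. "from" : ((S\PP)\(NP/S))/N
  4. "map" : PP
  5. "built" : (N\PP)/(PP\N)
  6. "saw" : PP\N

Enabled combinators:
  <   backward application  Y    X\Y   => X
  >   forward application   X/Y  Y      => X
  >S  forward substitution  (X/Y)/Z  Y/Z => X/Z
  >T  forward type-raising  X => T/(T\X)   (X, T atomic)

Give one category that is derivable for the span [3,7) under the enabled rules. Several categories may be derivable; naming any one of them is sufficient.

(S\PP)\(NP/S)

[0,7] S   <
  [0,1] "on" : PP
  [1,7] S\PP   <
    [1,3] NP/S   >
      [1,2] "park" : (NP/S)/PP
      [2,3] "every" : PP
    [3,7] (S\PP)\(NP/S)   >
      [3,4] "from" : ((S\PP)\(NP/S))/N
      [4,7] N   >
        [4,5] N/(N\PP)   >T
          [4,5] "map" : PP
        [5,7] N\PP   >
          [5,6] "built" : (N\PP)/(PP\N)
          [6,7] "saw" : PP\N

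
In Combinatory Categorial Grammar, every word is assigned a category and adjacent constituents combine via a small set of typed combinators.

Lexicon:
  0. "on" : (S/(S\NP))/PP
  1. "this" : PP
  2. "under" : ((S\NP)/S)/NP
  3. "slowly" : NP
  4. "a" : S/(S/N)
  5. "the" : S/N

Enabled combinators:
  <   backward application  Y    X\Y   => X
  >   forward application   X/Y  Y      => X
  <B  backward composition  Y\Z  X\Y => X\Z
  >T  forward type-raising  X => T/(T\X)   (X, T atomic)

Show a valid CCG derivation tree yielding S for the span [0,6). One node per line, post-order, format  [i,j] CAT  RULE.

[0,6] S   >
  [0,2] S/(S\NP)   >
    [0,1] "on" : (S/(S\NP))/PP
    [1,2] "this" : PP
  [2,6] S\NP   >
    [2,4] (S\NP)/S   >
      [2,3] "under" : ((S\NP)/S)/NP
      [3,4] "slowly" : NP
    [4,6] S   >
      [4,5] "a" : S/(S/N)
      [5,6] "the" : S/N

[0,1] (S/(S\NP))/PP  lex  "on"
[1,2] PP  lex  "this"
[0,2] S/(S\NP)  >  k=1
[2,3] ((S\NP)/S)/NP  lex  "under"
[3,4] NP  lex  "slowly"
[2,4] (S\NP)/S  >  k=3
[4,5] S/(S/N)  lex  "a"
[5,6] S/N  lex  "the"
[4,6] S  >  k=5
[2,6] S\NP  >  k=4
[0,6] S  >  k=2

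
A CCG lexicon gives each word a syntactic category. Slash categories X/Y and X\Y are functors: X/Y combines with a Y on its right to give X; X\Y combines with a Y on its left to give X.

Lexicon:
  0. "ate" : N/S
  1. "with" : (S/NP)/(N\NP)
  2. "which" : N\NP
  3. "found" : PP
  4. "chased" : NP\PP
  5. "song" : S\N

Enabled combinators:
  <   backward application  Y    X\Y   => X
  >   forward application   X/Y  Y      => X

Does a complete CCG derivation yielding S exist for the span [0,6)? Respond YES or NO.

YES

[0,6] S   <
  [0,5] N   >
    [0,1] "ate" : N/S
    [1,5] S   >
      [1,3] S/NP   >
        [1,2] "with" : (S/NP)/(N\NP)
        [2,3] "which" : N\NP
      [3,5] NP   <
        [3,4] "found" : PP
        [4,5] "chased" : NP\PP
  [5,6] "song" : S\N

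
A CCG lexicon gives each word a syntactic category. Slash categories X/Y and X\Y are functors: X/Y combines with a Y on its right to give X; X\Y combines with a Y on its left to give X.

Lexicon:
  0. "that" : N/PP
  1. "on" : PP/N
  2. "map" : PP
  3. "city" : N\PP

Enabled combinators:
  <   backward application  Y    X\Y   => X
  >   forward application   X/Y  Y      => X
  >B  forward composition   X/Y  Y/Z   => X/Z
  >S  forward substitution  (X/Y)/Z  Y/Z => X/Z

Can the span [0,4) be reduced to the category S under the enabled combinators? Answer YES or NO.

NO

N/PP PP/N PP N\PP
CKY chart[0,4] = {N}; S ∉ chart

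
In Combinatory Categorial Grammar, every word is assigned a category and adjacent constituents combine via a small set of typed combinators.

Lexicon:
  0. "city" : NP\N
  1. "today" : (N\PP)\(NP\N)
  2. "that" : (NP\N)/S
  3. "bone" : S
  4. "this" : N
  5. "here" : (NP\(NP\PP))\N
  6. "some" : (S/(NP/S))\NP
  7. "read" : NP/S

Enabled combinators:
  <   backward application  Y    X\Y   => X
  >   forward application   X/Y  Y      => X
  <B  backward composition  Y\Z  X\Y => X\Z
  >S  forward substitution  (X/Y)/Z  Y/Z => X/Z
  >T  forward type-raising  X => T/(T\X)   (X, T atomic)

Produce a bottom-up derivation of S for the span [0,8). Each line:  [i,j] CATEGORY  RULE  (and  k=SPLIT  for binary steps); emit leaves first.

[0,1] NP\N  lex  "city"
[1,2] (N\PP)\(NP\N)  lex  "today"
[0,2] N\PP  <  k=1
[2,3] (NP\N)/S  lex  "that"
[3,4] S  lex  "bone"
[2,4] NP\N  >  k=3
[0,4] NP\PP  <B  k=2
[4,5] N  lex  "this"
[5,6] (NP\(NP\PP))\N  lex  "here"
[4,6] NP\(NP\PP)  <  k=5
[0,6] NP  <  k=4
[6,7] (S/(NP/S))\NP  lex  "some"
[0,7] S/(NP/S)  <  k=6
[7,8] NP/S  lex  "read"
[0,8] S  >  k=7

[0,8] S   >
  [0,7] S/(NP/S)   <
    [0,6] NP   <
      [0,4] NP\PP   <B
        [0,2] N\PP   <
          [0,1] "city" : NP\N
          [1,2] "today" : (N\PP)\(NP\N)
        [2,4] NP\N   >
          [2,3] "that" : (NP\N)/S
          [3,4] "bone" : S
      [4,6] NP\(NP\PP)   <
        [4,5] "this" : N
        [5,6] "here" : (NP\(NP\PP))\N
    [6,7] "some" : (S/(NP/S))\NP
  [7,8] "read" : NP/S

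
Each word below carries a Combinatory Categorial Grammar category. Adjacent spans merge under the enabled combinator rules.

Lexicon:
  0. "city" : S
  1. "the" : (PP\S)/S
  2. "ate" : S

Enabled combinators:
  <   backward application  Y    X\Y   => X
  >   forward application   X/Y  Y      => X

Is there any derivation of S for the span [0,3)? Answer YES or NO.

NO

S (PP\S)/S S
CKY chart[0,3] = {PP}; S ∉ chart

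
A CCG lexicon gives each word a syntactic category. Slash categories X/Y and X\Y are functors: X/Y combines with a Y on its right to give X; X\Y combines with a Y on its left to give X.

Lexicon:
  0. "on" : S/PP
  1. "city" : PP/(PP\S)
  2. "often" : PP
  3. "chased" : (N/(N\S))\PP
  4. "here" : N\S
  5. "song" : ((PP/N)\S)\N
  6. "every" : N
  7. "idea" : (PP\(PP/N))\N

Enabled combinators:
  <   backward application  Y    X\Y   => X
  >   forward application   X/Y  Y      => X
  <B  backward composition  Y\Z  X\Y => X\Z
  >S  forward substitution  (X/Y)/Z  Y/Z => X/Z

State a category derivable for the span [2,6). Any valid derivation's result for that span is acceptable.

(PP/N)\S

[0,8] S   >
  [0,1] "on" : S/PP
  [1,8] PP   >
    [1,2] "city" : PP/(PP\S)
    [2,8] PP\S   <B
      [2,6] (PP/N)\S   <
        [2,5] N   >
          [2,4] N/(N\S)   <
            [2,3] "often" : PP
            [3,4] "chased" : (N/(N\S))\PP
          [4,5] "here" : N\S
        [5,6] "song" : ((PP/N)\S)\N
      [6,8] PP\(PP/N)   <
        [6,7] "every" : N
        [7,8] "idea" : (PP\(PP/N))\N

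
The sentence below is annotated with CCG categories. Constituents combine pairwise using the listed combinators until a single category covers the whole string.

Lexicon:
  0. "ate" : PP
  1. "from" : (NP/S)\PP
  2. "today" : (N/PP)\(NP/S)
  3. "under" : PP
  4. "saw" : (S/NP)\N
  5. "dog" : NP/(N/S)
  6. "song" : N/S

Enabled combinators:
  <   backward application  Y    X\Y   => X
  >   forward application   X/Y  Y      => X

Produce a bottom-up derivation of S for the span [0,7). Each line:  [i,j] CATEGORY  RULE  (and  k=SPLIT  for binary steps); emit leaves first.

[0,7] S   >
  [0,5] S/NP   <
    [0,4] N   >
      [0,3] N/PP   <
        [0,2] NP/S   <
          [0,1] "ate" : PP
          [1,2] "from" : (NP/S)\PP
        [2,3] "today" : (N/PP)\(NP/S)
      [3,4] "under" : PP
    [4,5] "saw" : (S/NP)\N
  [5,7] NP   >
    [5,6] "dog" : NP/(N/S)
    [6,7] "song" : N/S

[0,1] PP  lex  "ate"
[1,2] (NP/S)\PP  lex  "from"
[0,2] NP/S  <  k=1
[2,3] (N/PP)\(NP/S)  lex  "today"
[0,3] N/PP  <  k=2
[3,4] PP  lex  "under"
[0,4] N  >  k=3
[4,5] (S/NP)\N  lex  "saw"
[0,5] S/NP  <  k=4
[5,6] NP/(N/S)  lex  "dog"
[6,7] N/S  lex  "song"
[5,7] NP  >  k=6
[0,7] S  >  k=5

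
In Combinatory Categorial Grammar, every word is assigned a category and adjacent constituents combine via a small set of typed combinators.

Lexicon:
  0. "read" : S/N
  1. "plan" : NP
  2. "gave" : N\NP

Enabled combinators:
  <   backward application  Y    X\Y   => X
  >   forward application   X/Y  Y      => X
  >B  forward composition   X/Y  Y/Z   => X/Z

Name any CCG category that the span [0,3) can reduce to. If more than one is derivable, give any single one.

S

[0,3] S   >
  [0,1] "read" : S/N
  [1,3] N   <
    [1,2] "plan" : NP
    [2,3] "gave" : N\NP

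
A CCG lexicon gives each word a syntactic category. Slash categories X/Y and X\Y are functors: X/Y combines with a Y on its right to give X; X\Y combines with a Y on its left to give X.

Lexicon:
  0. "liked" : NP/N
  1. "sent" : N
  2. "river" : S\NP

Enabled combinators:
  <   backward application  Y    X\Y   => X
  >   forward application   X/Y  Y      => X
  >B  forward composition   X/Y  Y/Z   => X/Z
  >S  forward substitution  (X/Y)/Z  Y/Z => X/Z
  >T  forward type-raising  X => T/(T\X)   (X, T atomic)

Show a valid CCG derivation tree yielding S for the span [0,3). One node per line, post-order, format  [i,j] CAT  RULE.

[0,1] NP/N  lex  "liked"
[1,2] N  lex  "sent"
[0,2] NP  >  k=1
[2,3] S\NP  lex  "river"
[0,3] S  <  k=2

[0,3] S   <
  [0,2] NP   >
    [0,1] "liked" : NP/N
    [1,2] "sent" : N
  [2,3] "river" : S\NP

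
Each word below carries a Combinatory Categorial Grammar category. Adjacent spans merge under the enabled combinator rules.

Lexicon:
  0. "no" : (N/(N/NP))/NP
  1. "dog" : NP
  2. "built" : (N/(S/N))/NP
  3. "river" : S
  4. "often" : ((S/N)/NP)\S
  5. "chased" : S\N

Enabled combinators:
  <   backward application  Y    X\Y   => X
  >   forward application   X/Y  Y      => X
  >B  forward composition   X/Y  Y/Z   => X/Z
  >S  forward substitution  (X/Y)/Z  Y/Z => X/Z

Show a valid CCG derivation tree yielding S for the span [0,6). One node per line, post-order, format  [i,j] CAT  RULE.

[0,6] S   <
  [0,5] N   >
    [0,2] N/(N/NP)   >
      [0,1] "no" : (N/(N/NP))/NP
      [1,2] "dog" : NP
    [2,5] N/NP   >S
      [2,3] "built" : (N/(S/N))/NP
      [3,5] (S/N)/NP   <
        [3,4] "river" : S
        [4,5] "often" : ((S/N)/NP)\S
  [5,6] "chased" : S\N

[0,1] (N/(N/NP))/NP  lex  "no"
[1,2] NP  lex  "dog"
[0,2] N/(N/NP)  >  k=1
[2,3] (N/(S/N))/NP  lex  "built"
[3,4] S  lex  "river"
[4,5] ((S/N)/NP)\S  lex  "often"
[3,5] (S/N)/NP  <  k=4
[2,5] N/NP  >S  k=3
[0,5] N  >  k=2
[5,6] S\N  lex  "chased"
[0,6] S  <  k=5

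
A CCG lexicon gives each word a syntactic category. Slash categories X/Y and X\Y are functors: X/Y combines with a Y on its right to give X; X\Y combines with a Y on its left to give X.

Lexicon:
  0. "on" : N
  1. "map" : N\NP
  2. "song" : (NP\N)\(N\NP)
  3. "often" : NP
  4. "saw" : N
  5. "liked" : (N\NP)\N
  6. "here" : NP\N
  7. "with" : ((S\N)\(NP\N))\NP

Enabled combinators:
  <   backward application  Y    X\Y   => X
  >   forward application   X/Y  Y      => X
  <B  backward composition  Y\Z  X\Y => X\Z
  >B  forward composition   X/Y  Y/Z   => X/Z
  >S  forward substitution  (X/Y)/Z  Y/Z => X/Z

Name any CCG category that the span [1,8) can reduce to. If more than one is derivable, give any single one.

S\N

[0,8] S   <
  [0,1] "on" : N
  [1,8] S\N   <
    [1,3] NP\N   <
      [1,2] "map" : N\NP
      [2,3] "song" : (NP\N)\(N\NP)
    [3,8] (S\N)\(NP\N)   <
      [3,7] NP   <
        [3,6] N   <
          [3,4] "often" : NP
          [4,6] N\NP   <
            [4,5] "saw" : N
            [5,6] "liked" : (N\NP)\N
        [6,7] "here" : NP\N
      [7,8] "with" : ((S\N)\(NP\N))\NP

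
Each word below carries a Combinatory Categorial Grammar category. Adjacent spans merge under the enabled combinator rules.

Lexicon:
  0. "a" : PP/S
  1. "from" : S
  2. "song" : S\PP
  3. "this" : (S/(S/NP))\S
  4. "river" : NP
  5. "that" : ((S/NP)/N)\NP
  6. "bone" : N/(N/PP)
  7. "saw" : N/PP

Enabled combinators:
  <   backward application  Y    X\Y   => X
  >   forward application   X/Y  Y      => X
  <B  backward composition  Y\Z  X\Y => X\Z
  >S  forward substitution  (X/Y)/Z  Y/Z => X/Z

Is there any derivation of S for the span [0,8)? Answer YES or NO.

[0,8] S   >
  [0,4] S/(S/NP)   <
    [0,3] S   <
      [0,2] PP   >
        [0,1] "a" : PP/S
        [1,2] "from" : S
      [2,3] "song" : S\PP
    [3,4] "this" : (S/(S/NP))\S
  [4,8] S/NP   >
    [4,6] (S/NP)/N   <
      [4,5] "river" : NP
      [5,6] "that" : ((S/NP)/N)\NP
    [6,8] N   >
      [6,7] "bone" : N/(N/PP)
      [7,8] "saw" : N/PP

YES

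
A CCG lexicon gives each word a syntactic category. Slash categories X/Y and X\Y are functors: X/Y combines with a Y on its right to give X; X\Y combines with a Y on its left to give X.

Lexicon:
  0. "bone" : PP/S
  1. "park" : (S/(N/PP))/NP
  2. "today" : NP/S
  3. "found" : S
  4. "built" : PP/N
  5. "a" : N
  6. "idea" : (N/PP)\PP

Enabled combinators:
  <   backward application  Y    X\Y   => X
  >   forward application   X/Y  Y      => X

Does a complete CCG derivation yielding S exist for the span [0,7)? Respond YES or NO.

PP/S (S/(N/PP))/NP NP/S S PP/N N (N/PP)\PP
CKY chart[0,7] = {PP}; S ∉ chart

NO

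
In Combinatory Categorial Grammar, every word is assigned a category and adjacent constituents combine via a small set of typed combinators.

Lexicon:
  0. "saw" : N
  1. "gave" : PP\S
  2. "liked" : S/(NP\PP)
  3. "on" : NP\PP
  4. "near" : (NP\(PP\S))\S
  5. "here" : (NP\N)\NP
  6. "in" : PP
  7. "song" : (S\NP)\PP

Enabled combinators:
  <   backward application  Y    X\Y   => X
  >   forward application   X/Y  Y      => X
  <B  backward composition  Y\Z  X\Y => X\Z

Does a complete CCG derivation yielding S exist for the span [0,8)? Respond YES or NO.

[0,8] S   <
  [0,1] "saw" : N
  [1,8] S\N   <B
    [1,6] NP\N   <
      [1,5] NP   <
        [1,2] "gave" : PP\S
        [2,5] NP\(PP\S)   <
          [2,4] S   >
            [2,3] "liked" : S/(NP\PP)
            [3,4] "on" : NP\PP
          [4,5] "near" : (NP\(PP\S))\S
      [5,6] "here" : (NP\N)\NP
    [6,8] S\NP   <
      [6,7] "in" : PP
      [7,8] "song" : (S\NP)\PP

YES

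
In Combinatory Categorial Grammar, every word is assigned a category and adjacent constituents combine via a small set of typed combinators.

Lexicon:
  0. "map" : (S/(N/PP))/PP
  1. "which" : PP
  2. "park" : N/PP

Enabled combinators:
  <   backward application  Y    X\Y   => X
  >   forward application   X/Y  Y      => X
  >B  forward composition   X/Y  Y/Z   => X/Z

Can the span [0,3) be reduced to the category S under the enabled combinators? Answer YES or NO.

[0,3] S   >
  [0,2] S/(N/PP)   >
    [0,1] "map" : (S/(N/PP))/PP
    [1,2] "which" : PP
  [2,3] "park" : N/PP

YES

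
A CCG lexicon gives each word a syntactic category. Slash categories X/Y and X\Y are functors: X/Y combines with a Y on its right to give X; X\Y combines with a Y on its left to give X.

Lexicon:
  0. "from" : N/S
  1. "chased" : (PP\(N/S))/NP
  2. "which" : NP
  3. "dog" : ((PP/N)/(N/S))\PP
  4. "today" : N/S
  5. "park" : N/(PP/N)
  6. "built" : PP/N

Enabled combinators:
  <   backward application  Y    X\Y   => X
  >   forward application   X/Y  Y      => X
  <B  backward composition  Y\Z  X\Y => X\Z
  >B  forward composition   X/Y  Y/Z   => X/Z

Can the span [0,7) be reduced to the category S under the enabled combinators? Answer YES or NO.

NO

N/S (PP\(N/S))/NP NP ((PP/N)/(N/S))\PP N/S N/(PP/N) PP/N
CKY chart[0,7] = {PP}; S ∉ chart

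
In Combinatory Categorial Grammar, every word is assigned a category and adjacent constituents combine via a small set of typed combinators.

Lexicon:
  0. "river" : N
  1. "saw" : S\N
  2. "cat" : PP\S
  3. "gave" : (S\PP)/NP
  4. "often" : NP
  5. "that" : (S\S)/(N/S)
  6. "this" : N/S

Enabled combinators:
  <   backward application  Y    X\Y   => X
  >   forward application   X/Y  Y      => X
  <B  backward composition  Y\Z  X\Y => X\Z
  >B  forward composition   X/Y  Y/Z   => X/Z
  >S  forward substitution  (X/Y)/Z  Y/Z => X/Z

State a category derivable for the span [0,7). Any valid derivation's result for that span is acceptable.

[0,7] S   <
  [0,3] PP   <
    [0,1] "river" : N
    [1,3] PP\N   <B
      [1,2] "saw" : S\N
      [2,3] "cat" : PP\S
  [3,7] S\PP   <B
    [3,5] S\PP   >
      [3,4] "gave" : (S\PP)/NP
      [4,5] "often" : NP
    [5,7] S\S   >
      [5,6] "that" : (S\S)/(N/S)
      [6,7] "this" : N/S

S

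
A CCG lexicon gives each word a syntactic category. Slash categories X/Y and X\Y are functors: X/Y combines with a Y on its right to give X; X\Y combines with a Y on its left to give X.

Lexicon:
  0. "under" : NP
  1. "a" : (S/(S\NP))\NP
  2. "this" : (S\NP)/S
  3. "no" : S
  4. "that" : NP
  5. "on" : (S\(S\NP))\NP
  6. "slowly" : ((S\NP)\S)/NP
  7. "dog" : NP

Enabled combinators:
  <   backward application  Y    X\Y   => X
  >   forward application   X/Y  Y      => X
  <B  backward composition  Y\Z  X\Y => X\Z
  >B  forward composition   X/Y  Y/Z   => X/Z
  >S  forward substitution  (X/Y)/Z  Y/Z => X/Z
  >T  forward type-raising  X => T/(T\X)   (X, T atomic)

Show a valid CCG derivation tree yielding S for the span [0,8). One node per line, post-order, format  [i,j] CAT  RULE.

[0,1] NP  lex  "under"
[1,2] (S/(S\NP))\NP  lex  "a"
[0,2] S/(S\NP)  <  k=1
[2,3] (S\NP)/S  lex  "this"
[3,4] S  lex  "no"
[2,4] S\NP  >  k=3
[4,5] NP  lex  "that"
[5,6] (S\(S\NP))\NP  lex  "on"
[4,6] S\(S\NP)  <  k=5
[2,6] S  <  k=4
[6,7] ((S\NP)\S)/NP  lex  "slowly"
[7,8] NP  lex  "dog"
[6,8] (S\NP)\S  >  k=7
[2,8] S\NP  <  k=6
[0,8] S  >  k=2

[0,8] S   >
  [0,2] S/(S\NP)   <
    [0,1] "under" : NP
    [1,2] "a" : (S/(S\NP))\NP
  [2,8] S\NP   <
    [2,6] S   <
      [2,4] S\NP   >
        [2,3] "this" : (S\NP)/S
        [3,4] "no" : S
      [4,6] S\(S\NP)   <
        [4,5] "that" : NP
        [5,6] "on" : (S\(S\NP))\NP
    [6,8] (S\NP)\S   >
      [6,7] "slowly" : ((S\NP)\S)/NP
      [7,8] "dog" : NP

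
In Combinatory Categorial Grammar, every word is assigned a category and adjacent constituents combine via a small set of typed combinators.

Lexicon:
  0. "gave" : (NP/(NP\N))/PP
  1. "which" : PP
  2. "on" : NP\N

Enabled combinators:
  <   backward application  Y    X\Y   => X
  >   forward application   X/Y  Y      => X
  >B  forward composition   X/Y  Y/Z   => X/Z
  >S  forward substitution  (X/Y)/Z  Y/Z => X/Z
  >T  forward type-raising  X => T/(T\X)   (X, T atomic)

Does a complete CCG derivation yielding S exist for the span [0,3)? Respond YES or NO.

(NP/(NP\N))/PP PP NP\N
CKY chart[0,3] = {N/(N\NP), NP, NP/(NP\NP), PP/(PP\NP), S/(S\NP)}; S ∉ chart

NO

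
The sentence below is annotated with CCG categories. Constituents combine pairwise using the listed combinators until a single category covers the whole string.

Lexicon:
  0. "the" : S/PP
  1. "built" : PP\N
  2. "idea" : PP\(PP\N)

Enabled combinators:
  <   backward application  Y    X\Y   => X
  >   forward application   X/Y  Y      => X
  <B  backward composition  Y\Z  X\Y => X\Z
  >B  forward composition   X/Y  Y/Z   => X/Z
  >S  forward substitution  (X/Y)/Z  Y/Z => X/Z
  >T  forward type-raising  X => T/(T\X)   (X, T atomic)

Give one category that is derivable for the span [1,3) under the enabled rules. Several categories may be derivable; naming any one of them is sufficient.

[0,3] S   >
  [0,1] "the" : S/PP
  [1,3] PP   <
    [1,2] "built" : PP\N
    [2,3] "idea" : PP\(PP\N)

PP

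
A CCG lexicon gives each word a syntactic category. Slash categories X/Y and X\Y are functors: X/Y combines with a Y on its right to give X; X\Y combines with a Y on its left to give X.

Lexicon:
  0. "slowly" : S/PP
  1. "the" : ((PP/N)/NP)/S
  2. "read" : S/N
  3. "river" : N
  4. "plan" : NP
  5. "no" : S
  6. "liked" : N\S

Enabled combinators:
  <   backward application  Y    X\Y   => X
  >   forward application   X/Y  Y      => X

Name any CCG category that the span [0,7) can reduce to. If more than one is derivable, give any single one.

[0,7] S   >
  [0,1] "slowly" : S/PP
  [1,7] PP   >
    [1,5] PP/N   >
      [1,4] (PP/N)/NP   >
        [1,2] "the" : ((PP/N)/NP)/S
        [2,4] S   >
          [2,3] "read" : S/N
          [3,4] "river" : N
      [4,5] "plan" : NP
    [5,7] N   <
      [5,6] "no" : S
      [6,7] "liked" : N\S

S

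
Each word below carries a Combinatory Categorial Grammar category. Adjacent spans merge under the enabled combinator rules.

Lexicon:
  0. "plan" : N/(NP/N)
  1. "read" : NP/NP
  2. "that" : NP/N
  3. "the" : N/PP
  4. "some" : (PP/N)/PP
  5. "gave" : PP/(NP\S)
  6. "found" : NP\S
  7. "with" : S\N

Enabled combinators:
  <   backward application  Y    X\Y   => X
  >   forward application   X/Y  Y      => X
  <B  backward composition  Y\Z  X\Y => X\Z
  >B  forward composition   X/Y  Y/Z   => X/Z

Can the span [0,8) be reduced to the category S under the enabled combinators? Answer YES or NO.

[0,8] S   <
  [0,7] N   >
    [0,1] "plan" : N/(NP/N)
    [1,7] NP/N   >B
      [1,4] NP/PP   >B
        [1,3] NP/N   >B
          [1,2] "read" : NP/NP
          [2,3] "that" : NP/N
        [3,4] "the" : N/PP
      [4,7] PP/N   >
        [4,5] "some" : (PP/N)/PP
        [5,7] PP   >
          [5,6] "gave" : PP/(NP\S)
          [6,7] "found" : NP\S
  [7,8] "with" : S\N

YES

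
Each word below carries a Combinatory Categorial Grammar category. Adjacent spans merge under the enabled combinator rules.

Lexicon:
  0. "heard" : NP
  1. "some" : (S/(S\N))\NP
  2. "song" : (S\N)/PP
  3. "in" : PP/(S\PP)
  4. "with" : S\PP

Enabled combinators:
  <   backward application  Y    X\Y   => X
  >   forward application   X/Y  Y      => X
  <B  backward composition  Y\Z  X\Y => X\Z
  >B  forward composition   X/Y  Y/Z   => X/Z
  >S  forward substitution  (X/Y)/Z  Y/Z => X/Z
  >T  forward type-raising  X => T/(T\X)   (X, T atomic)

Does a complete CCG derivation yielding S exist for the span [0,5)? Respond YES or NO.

[0,5] S   >
  [0,2] S/(S\N)   <
    [0,1] "heard" : NP
    [1,2] "some" : (S/(S\N))\NP
  [2,5] S\N   >
    [2,3] "song" : (S\N)/PP
    [3,5] PP   >
      [3,4] "in" : PP/(S\PP)
      [4,5] "with" : S\PP

YES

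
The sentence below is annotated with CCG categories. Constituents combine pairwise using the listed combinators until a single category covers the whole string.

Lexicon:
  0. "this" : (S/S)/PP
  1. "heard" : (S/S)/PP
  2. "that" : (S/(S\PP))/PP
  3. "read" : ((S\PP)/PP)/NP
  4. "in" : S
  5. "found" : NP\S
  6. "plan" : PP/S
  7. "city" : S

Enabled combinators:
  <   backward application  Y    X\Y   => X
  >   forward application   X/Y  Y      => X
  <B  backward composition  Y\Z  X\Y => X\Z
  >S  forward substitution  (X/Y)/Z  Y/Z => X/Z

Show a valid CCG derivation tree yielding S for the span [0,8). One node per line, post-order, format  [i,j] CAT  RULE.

[0,8] S   >
  [0,6] S/PP   >S
    [0,1] "this" : (S/S)/PP
    [1,6] S/PP   >S
      [1,2] "heard" : (S/S)/PP
      [2,6] S/PP   >S
        [2,3] "that" : (S/(S\PP))/PP
        [3,6] (S\PP)/PP   >
          [3,4] "read" : ((S\PP)/PP)/NP
          [4,6] NP   <
            [4,5] "in" : S
            [5,6] "found" : NP\S
  [6,8] PP   >
    [6,7] "plan" : PP/S
    [7,8] "city" : S

[0,1] (S/S)/PP  lex  "this"
[1,2] (S/S)/PP  lex  "heard"
[2,3] (S/(S\PP))/PP  lex  "that"
[3,4] ((S\PP)/PP)/NP  lex  "read"
[4,5] S  lex  "in"
[5,6] NP\S  lex  "found"
[4,6] NP  <  k=5
[3,6] (S\PP)/PP  >  k=4
[2,6] S/PP  >S  k=3
[1,6] S/PP  >S  k=2
[0,6] S/PP  >S  k=1
[6,7] PP/S  lex  "plan"
[7,8] S  lex  "city"
[6,8] PP  >  k=7
[0,8] S  >  k=6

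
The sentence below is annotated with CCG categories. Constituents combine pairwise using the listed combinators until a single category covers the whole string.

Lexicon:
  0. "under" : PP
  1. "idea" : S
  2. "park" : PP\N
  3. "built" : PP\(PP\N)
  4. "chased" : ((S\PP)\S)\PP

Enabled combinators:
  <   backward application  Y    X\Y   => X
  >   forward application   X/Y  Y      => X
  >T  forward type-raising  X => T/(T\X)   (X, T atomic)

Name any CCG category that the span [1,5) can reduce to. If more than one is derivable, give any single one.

S\PP

[0,5] S   >
  [0,1] S/(S\PP)   >T
    [0,1] "under" : PP
  [1,5] S\PP   <
    [1,2] "idea" : S
    [2,5] (S\PP)\S   <
      [2,4] PP   <
        [2,3] "park" : PP\N
        [3,4] "built" : PP\(PP\N)
      [4,5] "chased" : ((S\PP)\S)\PP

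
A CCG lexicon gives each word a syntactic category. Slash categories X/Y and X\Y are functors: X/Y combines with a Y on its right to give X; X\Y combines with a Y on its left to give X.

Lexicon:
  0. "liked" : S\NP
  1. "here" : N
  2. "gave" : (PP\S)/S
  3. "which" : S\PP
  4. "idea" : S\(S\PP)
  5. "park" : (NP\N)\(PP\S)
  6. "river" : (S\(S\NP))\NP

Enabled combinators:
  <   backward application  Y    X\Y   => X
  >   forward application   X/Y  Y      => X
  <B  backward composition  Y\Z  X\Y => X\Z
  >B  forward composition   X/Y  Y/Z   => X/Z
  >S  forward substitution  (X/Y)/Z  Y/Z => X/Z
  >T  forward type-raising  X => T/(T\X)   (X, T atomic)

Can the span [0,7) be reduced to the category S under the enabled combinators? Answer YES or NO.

[0,7] S   <
  [0,1] "liked" : S\NP
  [1,7] S\(S\NP)   <
    [1,6] NP   >
      [1,2] NP/(NP\N)   >T
        [1,2] "here" : N
      [2,6] NP\N   <
        [2,5] PP\S   >
          [2,3] "gave" : (PP\S)/S
          [3,5] S   <
            [3,4] "which" : S\PP
            [4,5] "idea" : S\(S\PP)
        [5,6] "park" : (NP\N)\(PP\S)
    [6,7] "river" : (S\(S\NP))\NP

YES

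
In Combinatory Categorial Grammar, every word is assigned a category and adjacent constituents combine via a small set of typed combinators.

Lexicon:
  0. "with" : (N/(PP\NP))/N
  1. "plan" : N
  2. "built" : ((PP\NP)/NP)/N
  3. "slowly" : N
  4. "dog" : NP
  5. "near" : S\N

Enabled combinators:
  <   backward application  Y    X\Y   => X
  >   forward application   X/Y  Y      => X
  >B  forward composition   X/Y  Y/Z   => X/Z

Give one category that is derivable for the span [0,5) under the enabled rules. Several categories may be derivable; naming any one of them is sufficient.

N

[0,6] S   <
  [0,5] N   >
    [0,2] N/(PP\NP)   >
      [0,1] "with" : (N/(PP\NP))/N
      [1,2] "plan" : N
    [2,5] PP\NP   >
      [2,4] (PP\NP)/NP   >
        [2,3] "built" : ((PP\NP)/NP)/N
        [3,4] "slowly" : N
      [4,5] "dog" : NP
  [5,6] "near" : S\N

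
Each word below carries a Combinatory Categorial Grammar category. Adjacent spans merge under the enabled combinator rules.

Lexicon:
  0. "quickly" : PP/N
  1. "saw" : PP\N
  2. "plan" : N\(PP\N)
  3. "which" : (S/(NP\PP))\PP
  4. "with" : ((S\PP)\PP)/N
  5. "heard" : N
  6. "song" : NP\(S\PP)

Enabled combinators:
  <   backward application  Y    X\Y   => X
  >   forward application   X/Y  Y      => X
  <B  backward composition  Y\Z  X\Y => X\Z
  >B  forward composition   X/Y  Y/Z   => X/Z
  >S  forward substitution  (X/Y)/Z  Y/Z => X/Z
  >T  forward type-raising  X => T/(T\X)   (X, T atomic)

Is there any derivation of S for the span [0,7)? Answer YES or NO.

YES

[0,7] S   >
  [0,4] S/(NP\PP)   <
    [0,3] PP   >
      [0,1] "quickly" : PP/N
      [1,3] N   <
        [1,2] "saw" : PP\N
        [2,3] "plan" : N\(PP\N)
    [3,4] "which" : (S/(NP\PP))\PP
  [4,7] NP\PP   <B
    [4,6] (S\PP)\PP   >
      [4,5] "with" : ((S\PP)\PP)/N
      [5,6] "heard" : N
    [6,7] "song" : NP\(S\PP)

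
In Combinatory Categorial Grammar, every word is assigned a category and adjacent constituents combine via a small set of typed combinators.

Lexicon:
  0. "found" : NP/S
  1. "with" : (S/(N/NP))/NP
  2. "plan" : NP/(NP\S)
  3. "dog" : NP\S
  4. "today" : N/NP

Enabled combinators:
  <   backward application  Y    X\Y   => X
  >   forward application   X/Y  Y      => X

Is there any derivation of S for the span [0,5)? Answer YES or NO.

NO

NP/S (S/(N/NP))/NP NP/(NP\S) NP\S N/NP
CKY chart[0,5] = {NP}; S ∉ chart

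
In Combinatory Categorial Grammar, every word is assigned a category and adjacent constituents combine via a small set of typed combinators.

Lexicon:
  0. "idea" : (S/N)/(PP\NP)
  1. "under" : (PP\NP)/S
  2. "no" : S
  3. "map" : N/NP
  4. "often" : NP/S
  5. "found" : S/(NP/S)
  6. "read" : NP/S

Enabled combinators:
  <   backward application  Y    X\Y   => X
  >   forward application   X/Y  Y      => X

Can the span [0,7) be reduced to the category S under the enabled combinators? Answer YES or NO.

YES

[0,7] S   >
  [0,3] S/N   >
    [0,1] "idea" : (S/N)/(PP\NP)
    [1,3] PP\NP   >
      [1,2] "under" : (PP\NP)/S
      [2,3] "no" : S
  [3,7] N   >
    [3,4] "map" : N/NP
    [4,7] NP   >
      [4,5] "often" : NP/S
      [5,7] S   >
        [5,6] "found" : S/(NP/S)
        [6,7] "read" : NP/S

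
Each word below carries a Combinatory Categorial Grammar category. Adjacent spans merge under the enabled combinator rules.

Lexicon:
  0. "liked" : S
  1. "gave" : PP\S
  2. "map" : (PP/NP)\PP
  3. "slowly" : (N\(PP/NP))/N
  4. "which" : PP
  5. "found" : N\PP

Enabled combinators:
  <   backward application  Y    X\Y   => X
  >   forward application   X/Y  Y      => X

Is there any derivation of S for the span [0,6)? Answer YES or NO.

S PP\S (PP/NP)\PP (N\(PP/NP))/N PP N\PP
CKY chart[0,6] = {N}; S ∉ chart

NO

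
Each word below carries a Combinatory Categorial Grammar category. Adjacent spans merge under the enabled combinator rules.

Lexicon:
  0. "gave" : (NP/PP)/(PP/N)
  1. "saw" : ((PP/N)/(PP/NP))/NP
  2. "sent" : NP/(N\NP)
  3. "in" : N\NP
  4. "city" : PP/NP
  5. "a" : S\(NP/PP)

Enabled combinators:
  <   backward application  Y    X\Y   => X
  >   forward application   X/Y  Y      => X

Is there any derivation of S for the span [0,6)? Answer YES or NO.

YES

[0,6] S   <
  [0,5] NP/PP   >
    [0,1] "gave" : (NP/PP)/(PP/N)
    [1,5] PP/N   >
      [1,4] (PP/N)/(PP/NP)   >
        [1,2] "saw" : ((PP/N)/(PP/NP))/NP
        [2,4] NP   >
          [2,3] "sent" : NP/(N\NP)
          [3,4] "in" : N\NP
      [4,5] "city" : PP/NP
  [5,6] "a" : S\(NP/PP)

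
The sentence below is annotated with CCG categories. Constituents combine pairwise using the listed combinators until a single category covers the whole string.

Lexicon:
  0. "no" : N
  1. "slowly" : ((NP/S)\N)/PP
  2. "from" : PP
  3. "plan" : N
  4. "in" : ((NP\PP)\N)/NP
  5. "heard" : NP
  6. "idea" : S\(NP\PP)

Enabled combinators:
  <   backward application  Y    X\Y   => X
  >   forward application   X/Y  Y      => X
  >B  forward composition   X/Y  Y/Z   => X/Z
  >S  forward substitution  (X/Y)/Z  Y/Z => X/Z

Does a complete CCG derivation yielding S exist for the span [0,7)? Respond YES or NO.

NO

N ((NP/S)\N)/PP PP N ((NP\PP)\N)/NP NP S\(NP\PP)
CKY chart[0,7] = {NP}; S ∉ chart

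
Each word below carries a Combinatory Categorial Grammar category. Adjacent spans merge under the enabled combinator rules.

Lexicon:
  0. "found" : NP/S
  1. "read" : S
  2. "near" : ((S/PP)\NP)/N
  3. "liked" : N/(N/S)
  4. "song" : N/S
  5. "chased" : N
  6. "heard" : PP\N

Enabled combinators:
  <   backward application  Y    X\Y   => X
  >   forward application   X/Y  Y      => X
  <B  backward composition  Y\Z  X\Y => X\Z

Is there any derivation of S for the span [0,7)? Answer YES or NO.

[0,7] S   >
  [0,5] S/PP   <
    [0,2] NP   >
      [0,1] "found" : NP/S
      [1,2] "read" : S
    [2,5] (S/PP)\NP   >
      [2,3] "near" : ((S/PP)\NP)/N
      [3,5] N   >
        [3,4] "liked" : N/(N/S)
        [4,5] "song" : N/S
  [5,7] PP   <
    [5,6] "chased" : N
    [6,7] "heard" : PP\N

YES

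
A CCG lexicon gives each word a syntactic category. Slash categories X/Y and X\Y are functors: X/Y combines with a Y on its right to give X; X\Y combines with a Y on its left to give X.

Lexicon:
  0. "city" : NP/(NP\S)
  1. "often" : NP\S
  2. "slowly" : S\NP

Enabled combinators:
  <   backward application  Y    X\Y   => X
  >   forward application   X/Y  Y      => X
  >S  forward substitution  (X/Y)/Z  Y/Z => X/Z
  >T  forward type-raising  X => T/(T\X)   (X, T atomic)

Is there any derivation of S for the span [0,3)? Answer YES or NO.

YES

[0,3] S   <
  [0,2] NP   >
    [0,1] "city" : NP/(NP\S)
    [1,2] "often" : NP\S
  [2,3] "slowly" : S\NP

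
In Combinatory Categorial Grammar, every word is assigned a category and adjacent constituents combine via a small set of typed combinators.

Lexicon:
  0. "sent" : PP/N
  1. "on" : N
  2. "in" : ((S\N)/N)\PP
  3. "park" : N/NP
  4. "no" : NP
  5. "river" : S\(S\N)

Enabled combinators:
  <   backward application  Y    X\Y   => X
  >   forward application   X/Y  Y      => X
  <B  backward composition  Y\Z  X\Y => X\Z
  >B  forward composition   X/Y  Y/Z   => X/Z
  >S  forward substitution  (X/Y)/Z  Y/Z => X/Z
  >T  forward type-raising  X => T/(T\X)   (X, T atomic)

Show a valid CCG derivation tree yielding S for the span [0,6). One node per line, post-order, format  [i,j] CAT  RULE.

[0,6] S   <
  [0,5] S\N   >
    [0,3] (S\N)/N   <
      [0,2] PP   >
        [0,1] "sent" : PP/N
        [1,2] "on" : N
      [2,3] "in" : ((S\N)/N)\PP
    [3,5] N   >
      [3,4] "park" : N/NP
      [4,5] "no" : NP
  [5,6] "river" : S\(S\N)

[0,1] PP/N  lex  "sent"
[1,2] N  lex  "on"
[0,2] PP  >  k=1
[2,3] ((S\N)/N)\PP  lex  "in"
[0,3] (S\N)/N  <  k=2
[3,4] N/NP  lex  "park"
[4,5] NP  lex  "no"
[3,5] N  >  k=4
[0,5] S\N  >  k=3
[5,6] S\(S\N)  lex  "river"
[0,6] S  <  k=5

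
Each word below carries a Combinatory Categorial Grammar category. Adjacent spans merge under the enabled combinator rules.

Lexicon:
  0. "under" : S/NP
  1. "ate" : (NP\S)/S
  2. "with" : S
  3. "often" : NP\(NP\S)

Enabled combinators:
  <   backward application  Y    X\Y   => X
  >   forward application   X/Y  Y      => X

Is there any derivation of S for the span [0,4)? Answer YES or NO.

[0,4] S   >
  [0,1] "under" : S/NP
  [1,4] NP   <
    [1,3] NP\S   >
      [1,2] "ate" : (NP\S)/S
      [2,3] "with" : S
    [3,4] "often" : NP\(NP\S)

YES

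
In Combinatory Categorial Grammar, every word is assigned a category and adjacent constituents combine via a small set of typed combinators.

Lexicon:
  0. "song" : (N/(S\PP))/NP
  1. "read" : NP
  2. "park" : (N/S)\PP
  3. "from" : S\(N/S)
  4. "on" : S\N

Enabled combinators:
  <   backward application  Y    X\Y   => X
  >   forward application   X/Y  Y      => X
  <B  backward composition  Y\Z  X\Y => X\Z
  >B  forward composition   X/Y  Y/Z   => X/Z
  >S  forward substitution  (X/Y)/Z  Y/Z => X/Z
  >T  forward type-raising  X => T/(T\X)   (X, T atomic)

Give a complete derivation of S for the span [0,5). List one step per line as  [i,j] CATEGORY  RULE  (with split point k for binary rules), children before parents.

[0,5] S   <
  [0,4] N   >
    [0,2] N/(S\PP)   >
      [0,1] "song" : (N/(S\PP))/NP
      [1,2] "read" : NP
    [2,4] S\PP   <B
      [2,3] "park" : (N/S)\PP
      [3,4] "from" : S\(N/S)
  [4,5] "on" : S\N

[0,1] (N/(S\PP))/NP  lex  "song"
[1,2] NP  lex  "read"
[0,2] N/(S\PP)  >  k=1
[2,3] (N/S)\PP  lex  "park"
[3,4] S\(N/S)  lex  "from"
[2,4] S\PP  <B  k=3
[0,4] N  >  k=2
[4,5] S\N  lex  "on"
[0,5] S  <  k=4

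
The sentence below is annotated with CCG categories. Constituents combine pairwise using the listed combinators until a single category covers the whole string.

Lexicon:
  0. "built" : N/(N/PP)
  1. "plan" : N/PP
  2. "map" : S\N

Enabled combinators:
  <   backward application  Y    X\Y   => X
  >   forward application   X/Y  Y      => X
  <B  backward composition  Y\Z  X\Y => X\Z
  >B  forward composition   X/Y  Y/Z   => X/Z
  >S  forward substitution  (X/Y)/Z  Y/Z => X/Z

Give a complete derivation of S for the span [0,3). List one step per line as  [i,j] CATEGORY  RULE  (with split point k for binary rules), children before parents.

[0,1] N/(N/PP)  lex  "built"
[1,2] N/PP  lex  "plan"
[0,2] N  >  k=1
[2,3] S\N  lex  "map"
[0,3] S  <  k=2

[0,3] S   <
  [0,2] N   >
    [0,1] "built" : N/(N/PP)
    [1,2] "plan" : N/PP
  [2,3] "map" : S\N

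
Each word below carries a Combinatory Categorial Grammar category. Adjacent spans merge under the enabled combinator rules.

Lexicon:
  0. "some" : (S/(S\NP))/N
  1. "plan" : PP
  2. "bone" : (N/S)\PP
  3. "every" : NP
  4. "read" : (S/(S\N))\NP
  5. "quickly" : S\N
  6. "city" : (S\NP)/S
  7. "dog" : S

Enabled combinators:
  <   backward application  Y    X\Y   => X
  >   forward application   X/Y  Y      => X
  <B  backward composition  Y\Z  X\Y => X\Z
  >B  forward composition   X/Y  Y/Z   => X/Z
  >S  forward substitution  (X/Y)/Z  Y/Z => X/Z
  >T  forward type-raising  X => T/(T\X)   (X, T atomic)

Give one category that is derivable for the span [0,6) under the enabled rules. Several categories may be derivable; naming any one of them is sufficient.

S/(S\NP)

[0,8] S   >
  [0,6] S/(S\NP)   >
    [0,1] "some" : (S/(S\NP))/N
    [1,6] N   >
      [1,3] N/S   <
        [1,2] "plan" : PP
        [2,3] "bone" : (N/S)\PP
      [3,6] S   >
        [3,5] S/(S\N)   <
          [3,4] "every" : NP
          [4,5] "read" : (S/(S\N))\NP
        [5,6] "quickly" : S\N
  [6,8] S\NP   >
    [6,7] "city" : (S\NP)/S
    [7,8] "dog" : S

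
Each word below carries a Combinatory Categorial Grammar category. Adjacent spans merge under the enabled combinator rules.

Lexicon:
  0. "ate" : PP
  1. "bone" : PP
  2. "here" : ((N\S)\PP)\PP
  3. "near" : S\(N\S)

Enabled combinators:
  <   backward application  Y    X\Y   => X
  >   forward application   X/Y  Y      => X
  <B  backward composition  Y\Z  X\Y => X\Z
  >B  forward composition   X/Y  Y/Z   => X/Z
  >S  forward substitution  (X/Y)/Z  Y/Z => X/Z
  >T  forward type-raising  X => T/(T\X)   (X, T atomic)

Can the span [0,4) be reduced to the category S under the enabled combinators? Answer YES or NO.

[0,4] S   >
  [0,1] S/(S\PP)   >T
    [0,1] "ate" : PP
  [1,4] S\PP   <B
    [1,3] (N\S)\PP   <
      [1,2] "bone" : PP
      [2,3] "here" : ((N\S)\PP)\PP
    [3,4] "near" : S\(N\S)

YES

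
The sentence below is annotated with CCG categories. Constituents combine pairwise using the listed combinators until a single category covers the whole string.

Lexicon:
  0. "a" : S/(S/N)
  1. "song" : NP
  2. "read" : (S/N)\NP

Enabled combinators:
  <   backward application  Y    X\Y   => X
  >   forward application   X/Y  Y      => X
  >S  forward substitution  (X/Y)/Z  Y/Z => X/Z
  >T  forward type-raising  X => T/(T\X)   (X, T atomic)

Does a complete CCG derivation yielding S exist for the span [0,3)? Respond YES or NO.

[0,3] S   >
  [0,1] "a" : S/(S/N)
  [1,3] S/N   <
    [1,2] "song" : NP
    [2,3] "read" : (S/N)\NP

YES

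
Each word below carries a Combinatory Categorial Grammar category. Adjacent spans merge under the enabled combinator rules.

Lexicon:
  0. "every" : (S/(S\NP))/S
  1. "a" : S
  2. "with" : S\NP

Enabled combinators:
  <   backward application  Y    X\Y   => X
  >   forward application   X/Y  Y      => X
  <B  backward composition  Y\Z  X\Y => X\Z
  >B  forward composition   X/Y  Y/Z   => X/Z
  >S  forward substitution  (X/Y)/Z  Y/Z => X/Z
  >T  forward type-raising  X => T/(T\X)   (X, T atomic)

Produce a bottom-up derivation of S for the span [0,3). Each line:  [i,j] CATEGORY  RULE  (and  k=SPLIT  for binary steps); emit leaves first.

[0,3] S   >
  [0,2] S/(S\NP)   >
    [0,1] "every" : (S/(S\NP))/S
    [1,2] "a" : S
  [2,3] "with" : S\NP

[0,1] (S/(S\NP))/S  lex  "every"
[1,2] S  lex  "a"
[0,2] S/(S\NP)  >  k=1
[2,3] S\NP  lex  "with"
[0,3] S  >  k=2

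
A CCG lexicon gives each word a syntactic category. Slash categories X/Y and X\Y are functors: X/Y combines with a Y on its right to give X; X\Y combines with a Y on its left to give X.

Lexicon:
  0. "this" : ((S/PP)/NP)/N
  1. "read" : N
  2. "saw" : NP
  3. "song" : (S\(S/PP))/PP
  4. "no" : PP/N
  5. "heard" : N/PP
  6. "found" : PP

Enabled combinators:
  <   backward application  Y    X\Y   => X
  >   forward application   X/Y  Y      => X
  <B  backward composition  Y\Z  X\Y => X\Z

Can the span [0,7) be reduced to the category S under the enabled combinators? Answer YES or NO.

[0,7] S   <
  [0,3] S/PP   >
    [0,2] (S/PP)/NP   >
      [0,1] "this" : ((S/PP)/NP)/N
      [1,2] "read" : N
    [2,3] "saw" : NP
  [3,7] S\(S/PP)   >
    [3,4] "song" : (S\(S/PP))/PP
    [4,7] PP   >
      [4,5] "no" : PP/N
      [5,7] N   >
        [5,6] "heard" : N/PP
        [6,7] "found" : PP

YES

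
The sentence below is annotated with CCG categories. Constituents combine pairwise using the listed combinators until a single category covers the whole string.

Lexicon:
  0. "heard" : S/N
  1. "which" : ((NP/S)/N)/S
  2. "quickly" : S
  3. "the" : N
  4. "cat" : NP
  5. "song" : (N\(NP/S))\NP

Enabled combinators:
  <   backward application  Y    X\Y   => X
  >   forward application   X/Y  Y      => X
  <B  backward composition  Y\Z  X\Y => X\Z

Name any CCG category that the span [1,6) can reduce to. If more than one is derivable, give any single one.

N

[0,6] S   >
  [0,1] "heard" : S/N
  [1,6] N   <
    [1,4] NP/S   >
      [1,3] (NP/S)/N   >
        [1,2] "which" : ((NP/S)/N)/S
        [2,3] "quickly" : S
      [3,4] "the" : N
    [4,6] N\(NP/S)   <
      [4,5] "cat" : NP
      [5,6] "song" : (N\(NP/S))\NP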